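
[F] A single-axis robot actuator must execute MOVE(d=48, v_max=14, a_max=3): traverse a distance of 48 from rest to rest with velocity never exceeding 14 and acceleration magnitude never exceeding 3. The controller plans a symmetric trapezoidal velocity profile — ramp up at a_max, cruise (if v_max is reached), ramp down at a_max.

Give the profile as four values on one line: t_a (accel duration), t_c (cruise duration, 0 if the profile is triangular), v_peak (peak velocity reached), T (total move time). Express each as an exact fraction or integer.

vₘ²/aₘ = 14²/3 = 196/3
48 < 196/3 ⇒ no cruise
v_peak = √(48·3) = √144 = 12
t_a = 12/3 = 4; t_c = 0
T = 2·4 = 8

t_a=4 t_c=0 v_peak=12 T=8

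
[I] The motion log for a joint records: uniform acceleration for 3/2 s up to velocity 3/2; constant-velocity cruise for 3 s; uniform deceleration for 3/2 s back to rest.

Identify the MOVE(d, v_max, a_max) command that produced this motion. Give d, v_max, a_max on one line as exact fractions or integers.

a_max = (3/2)/(3/2) = 1
d_a = ½·3/2·3/2 = 9/8; d_c = 3/2·3 = 9/2
d = 2·9/8 + 9/2 = 27/4
t_c = 3 > 0 ⇒ limit active, v_max = 3/2

d=27/4 v_max=3/2 a_max=1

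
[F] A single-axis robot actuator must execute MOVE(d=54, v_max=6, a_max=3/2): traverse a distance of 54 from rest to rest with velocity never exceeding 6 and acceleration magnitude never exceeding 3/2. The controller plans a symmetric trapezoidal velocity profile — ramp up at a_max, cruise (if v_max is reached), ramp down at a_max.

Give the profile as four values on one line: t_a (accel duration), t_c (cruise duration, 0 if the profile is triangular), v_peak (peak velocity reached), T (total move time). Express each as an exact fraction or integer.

vₘ²/aₘ = 6²/(3/2) = 24
54 ≥ 24 so v_max reached
t_a = 6/(3/2) = 4; v_peak = 6
d_cruise = 54 − 24 = 30; t_c = 30/6 = 5
T = 2·4 + 5 = 13

t_a=4 t_c=5 v_peak=6 T=13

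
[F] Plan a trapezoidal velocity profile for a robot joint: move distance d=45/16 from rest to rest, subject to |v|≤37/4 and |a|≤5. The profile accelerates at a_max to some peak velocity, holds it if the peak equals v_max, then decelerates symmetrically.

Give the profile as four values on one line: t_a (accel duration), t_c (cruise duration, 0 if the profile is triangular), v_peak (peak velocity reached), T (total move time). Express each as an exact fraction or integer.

t_a=3/4 t_c=0 v_peak=15/4 T=3/2

vₘ²/aₘ = (37/4)²/5 = 1369/80
45/16 < 1369/80 → triangular
v_peak = √(45/16·5) = √(225/16) = 15/4
t_a = (15/4)/5 = 3/4; t_c = 0
T = 2·3/4 = 3/2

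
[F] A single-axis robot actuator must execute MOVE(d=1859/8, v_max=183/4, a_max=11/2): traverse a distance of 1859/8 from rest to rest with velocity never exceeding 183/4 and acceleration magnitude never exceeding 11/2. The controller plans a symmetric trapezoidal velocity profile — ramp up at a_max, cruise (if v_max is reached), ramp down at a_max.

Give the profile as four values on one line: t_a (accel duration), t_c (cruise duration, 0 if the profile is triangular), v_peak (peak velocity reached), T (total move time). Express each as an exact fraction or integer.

t_a=13/2 t_c=0 v_peak=143/4 T=13

vₘ²/aₘ = (183/4)²/(11/2) = 33489/88
1859/8 < 33489/88 → triangular
v_peak = √(1859/8·11/2) = √(20449/16) = 143/4
t_a = (143/4)/(11/2) = 13/2; t_c = 0
T = 2·13/2 = 13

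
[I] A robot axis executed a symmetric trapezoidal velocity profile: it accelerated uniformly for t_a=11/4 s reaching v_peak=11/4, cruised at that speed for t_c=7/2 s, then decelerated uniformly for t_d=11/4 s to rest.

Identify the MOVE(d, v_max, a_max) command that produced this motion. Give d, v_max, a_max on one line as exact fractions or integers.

d=275/16 v_max=11/4 a_max=1

a_max = (11/4)/(11/4) = 1
d_a = ½·11/4·11/4 = 121/32; d_c = 11/4·7/2 = 77/8
d = 2·121/32 + 77/8 = 275/16
t_c = 7/2 > 0 ⇒ limit active, v_max = 11/4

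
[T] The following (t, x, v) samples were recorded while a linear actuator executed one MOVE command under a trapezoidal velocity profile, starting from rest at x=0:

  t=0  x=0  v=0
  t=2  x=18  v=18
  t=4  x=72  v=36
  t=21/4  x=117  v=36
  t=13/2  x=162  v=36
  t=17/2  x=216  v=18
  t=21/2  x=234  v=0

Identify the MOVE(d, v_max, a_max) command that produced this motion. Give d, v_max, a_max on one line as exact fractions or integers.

d=234 v_max=36 a_max=9

final state: t=21/2, x=234, v=0 → d = 234
a_max = (18−0)/(2−0) = 9
max v = 36 over t∈[4,13/2] → v_max = 36
check: 36·(4+5/2) = 234 ✓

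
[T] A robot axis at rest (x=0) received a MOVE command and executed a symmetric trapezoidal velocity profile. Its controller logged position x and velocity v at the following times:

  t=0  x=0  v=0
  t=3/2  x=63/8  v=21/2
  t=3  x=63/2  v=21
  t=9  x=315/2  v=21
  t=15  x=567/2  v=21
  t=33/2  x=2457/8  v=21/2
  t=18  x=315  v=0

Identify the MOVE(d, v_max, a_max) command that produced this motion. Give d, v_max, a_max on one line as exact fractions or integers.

d=315 v_max=21 a_max=7

final state: t=18, x=315, v=0 → d = 315
a_max = (21/2−0)/(3/2−0) = 7
max v = 21 over t∈[3,15] → v_max = 21
check: 21·(3+12) = 315 ✓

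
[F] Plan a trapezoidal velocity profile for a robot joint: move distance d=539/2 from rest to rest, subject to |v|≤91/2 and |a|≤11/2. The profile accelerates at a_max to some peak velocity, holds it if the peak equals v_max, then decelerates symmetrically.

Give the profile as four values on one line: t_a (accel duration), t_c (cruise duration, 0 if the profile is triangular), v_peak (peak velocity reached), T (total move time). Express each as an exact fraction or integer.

t_a=7 t_c=0 v_peak=77/2 T=14

(v_max)²/a_max = (91/2)²/(11/2) = 8281/22
539/2 < 8281/22 → triangular
v_peak = √(539/2·11/2) = √(5929/4) = 77/2
t_a = (77/2)/(11/2) = 7; t_c = 0
T = 2·7 = 14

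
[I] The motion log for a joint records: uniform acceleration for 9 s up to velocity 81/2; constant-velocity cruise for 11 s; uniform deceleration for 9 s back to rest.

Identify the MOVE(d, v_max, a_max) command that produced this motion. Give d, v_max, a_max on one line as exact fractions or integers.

a_max = (81/2)/9 = 9/2
d_a = ½·81/2·9 = 729/4; d_c = 81/2·11 = 891/2
d = 2·729/4 + 891/2 = 810
t_c = 11 > 0 ⇒ limit active, v_max = 81/2

d=810 v_max=81/2 a_max=9/2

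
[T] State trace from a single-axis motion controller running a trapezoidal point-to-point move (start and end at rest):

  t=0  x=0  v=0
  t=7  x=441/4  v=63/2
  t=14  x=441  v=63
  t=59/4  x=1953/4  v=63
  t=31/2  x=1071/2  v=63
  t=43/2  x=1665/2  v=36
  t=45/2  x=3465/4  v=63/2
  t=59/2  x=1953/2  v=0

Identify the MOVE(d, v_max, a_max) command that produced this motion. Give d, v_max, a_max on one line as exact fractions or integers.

d=1953/2 v_max=63 a_max=9/2

final state: t=59/2, x=1953/2, v=0 → d = 1953/2
a_max = (63/2−0)/(7−0) = 9/2
max v = 63 over t∈[14,31/2] → v_max = 63
check: 63·(14+3/2) = 1953/2 ✓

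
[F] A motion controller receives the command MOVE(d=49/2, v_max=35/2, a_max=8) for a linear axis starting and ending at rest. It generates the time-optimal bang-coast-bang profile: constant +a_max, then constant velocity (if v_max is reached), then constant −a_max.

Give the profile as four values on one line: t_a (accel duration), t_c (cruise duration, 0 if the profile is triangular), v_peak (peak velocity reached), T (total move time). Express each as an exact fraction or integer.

t_a=7/4 t_c=0 v_peak=14 T=7/2

(v_max)²/a_max = (35/2)²/8 = 1225/32
49/2 < 1225/32 → triangular
v_peak = √(49/2·8) = √196 = 14
t_a = 14/8 = 7/4; t_c = 0
T = 2·7/4 = 7/2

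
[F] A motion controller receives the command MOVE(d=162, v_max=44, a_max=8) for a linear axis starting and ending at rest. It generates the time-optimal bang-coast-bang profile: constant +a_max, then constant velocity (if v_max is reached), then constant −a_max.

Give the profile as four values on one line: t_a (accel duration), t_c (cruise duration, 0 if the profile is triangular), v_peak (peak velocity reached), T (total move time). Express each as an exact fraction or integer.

v_max²/a_max = 44²/8 = 242
162 < 242 ⇒ no cruise
v_peak = √(162·8) = √1296 = 36
t_a = 36/8 = 9/2; t_c = 0
T = 2·9/2 = 9

t_a=9/2 t_c=0 v_peak=36 T=9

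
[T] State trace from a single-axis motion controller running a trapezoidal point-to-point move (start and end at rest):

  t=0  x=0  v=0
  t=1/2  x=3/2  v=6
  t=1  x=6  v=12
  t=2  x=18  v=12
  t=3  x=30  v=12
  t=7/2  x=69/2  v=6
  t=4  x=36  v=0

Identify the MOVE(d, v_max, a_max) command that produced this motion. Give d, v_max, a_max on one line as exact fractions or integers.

d=36 v_max=12 a_max=12

final state: t=4, x=36, v=0 → d = 36
a_max = (6−0)/(1/2−0) = 12
max v = 12 over t∈[1,3] → v_max = 12
check: 12·(1+2) = 36 ✓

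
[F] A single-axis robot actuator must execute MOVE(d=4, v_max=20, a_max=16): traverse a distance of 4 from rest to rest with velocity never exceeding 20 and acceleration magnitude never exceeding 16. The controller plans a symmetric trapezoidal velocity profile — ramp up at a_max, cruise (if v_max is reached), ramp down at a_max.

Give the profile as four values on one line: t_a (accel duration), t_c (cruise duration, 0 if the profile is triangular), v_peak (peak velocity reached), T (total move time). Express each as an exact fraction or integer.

v_max²/a_max = 20²/16 = 25
4 < 25 so t_c = 0
v_peak = √(4·16) = √64 = 8
t_a = 8/16 = 1/2; t_c = 0
T = 2·1/2 = 1

t_a=1/2 t_c=0 v_peak=8 T=1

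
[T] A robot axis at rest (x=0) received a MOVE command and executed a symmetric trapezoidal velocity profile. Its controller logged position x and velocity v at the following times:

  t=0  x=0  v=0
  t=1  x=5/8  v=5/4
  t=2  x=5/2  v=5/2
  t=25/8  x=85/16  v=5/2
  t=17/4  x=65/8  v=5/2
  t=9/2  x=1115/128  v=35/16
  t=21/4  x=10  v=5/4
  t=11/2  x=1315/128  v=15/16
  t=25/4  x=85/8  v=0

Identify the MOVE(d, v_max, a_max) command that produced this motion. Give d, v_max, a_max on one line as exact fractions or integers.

d=85/8 v_max=5/2 a_max=5/4

final state: t=25/4, x=85/8, v=0 → d = 85/8
a_max = (5/4−0)/(1−0) = 5/4
max v = 5/2 over t∈[2,17/4] → v_max = 5/2
check: 5/2·(2+9/4) = 85/8 ✓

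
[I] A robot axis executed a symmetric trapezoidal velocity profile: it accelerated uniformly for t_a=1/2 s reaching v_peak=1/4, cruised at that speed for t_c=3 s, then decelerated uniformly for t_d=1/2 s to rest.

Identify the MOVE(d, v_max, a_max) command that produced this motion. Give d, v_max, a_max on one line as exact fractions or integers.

d=7/8 v_max=1/4 a_max=1/2

a_max = (1/4)/(1/2) = 1/2
d_a = ½·1/4·1/2 = 1/16; d_c = 1/4·3 = 3/4
d = 2·1/16 + 3/4 = 7/8
t_c = 3 > 0 so v_max = 1/4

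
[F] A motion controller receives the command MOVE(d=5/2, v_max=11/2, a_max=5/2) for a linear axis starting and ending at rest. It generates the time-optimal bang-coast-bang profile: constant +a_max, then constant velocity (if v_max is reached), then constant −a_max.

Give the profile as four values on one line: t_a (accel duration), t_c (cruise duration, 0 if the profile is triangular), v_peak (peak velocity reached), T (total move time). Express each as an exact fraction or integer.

(v_max)²/a_max = (11/2)²/(5/2) = 121/10
5/2 < 121/10 → triangular
v_peak = √(5/2·5/2) = √(25/4) = 5/2
t_a = (5/2)/(5/2) = 1; t_c = 0
T = 2·1 = 2

t_a=1 t_c=0 v_peak=5/2 T=2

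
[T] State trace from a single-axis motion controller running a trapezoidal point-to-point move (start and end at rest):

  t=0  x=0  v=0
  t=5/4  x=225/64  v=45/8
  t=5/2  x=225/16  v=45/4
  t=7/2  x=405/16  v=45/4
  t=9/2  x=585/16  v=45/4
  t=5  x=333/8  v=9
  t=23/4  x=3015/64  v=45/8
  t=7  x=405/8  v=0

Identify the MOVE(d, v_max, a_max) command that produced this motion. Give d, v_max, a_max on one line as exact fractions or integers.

final state: t=7, x=405/8, v=0 → d = 405/8
a_max = (45/8−0)/(5/4−0) = 9/2
max v = 45/4 over t∈[5/2,9/2] → v_max = 45/4
check: 45/4·(5/2+2) = 405/8 ✓

d=405/8 v_max=45/4 a_max=9/2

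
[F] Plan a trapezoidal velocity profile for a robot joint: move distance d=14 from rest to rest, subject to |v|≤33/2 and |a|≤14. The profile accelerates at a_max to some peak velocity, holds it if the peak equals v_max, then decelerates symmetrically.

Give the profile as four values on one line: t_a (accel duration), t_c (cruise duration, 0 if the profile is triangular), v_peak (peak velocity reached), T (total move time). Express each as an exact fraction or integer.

t_a=1 t_c=0 v_peak=14 T=2

vₘ²/aₘ = (33/2)²/14 = 1089/56
14 < 1089/56 ⇒ no cruise
v_peak = √(14·14) = √196 = 14
t_a = 14/14 = 1; t_c = 0
T = 2·1 = 2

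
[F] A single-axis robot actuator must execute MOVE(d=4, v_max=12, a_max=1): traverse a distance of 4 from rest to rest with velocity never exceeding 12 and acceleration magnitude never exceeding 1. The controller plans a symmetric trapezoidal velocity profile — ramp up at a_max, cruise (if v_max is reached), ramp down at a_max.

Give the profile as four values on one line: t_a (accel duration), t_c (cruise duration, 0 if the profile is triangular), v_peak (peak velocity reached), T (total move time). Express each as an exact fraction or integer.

t_a=2 t_c=0 v_peak=2 T=4

v_max²/a_max = 12²/1 = 144
4 < 144 ⇒ no cruise
v_peak = √(4·1) = √4 = 2
t_a = 2/1 = 2; t_c = 0
T = 2·2 = 4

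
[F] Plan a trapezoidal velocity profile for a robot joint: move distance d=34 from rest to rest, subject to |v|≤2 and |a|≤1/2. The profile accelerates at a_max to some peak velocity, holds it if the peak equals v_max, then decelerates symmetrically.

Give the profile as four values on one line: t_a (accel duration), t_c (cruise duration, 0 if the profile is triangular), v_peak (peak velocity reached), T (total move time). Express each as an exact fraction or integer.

vₘ²/aₘ = 2²/(1/2) = 8
34 ≥ 8 ⇒ cruise phase
t_a = 2/(1/2) = 4; v_peak = 2
d_cruise = 34 − 8 = 26; t_c = 26/2 = 13
T = 2·4 + 13 = 21

t_a=4 t_c=13 v_peak=2 T=21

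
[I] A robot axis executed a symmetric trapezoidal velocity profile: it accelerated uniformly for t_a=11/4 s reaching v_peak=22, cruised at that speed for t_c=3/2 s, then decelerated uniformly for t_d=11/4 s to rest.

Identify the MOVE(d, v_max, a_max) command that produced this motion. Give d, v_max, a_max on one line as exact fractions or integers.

a_max = 22/(11/4) = 8
d_a = ½·22·11/4 = 121/4; d_c = 22·3/2 = 33
d = 2·121/4 + 33 = 187/2
t_c = 3/2 > 0 ⇒ limit active, v_max = 22

d=187/2 v_max=22 a_max=8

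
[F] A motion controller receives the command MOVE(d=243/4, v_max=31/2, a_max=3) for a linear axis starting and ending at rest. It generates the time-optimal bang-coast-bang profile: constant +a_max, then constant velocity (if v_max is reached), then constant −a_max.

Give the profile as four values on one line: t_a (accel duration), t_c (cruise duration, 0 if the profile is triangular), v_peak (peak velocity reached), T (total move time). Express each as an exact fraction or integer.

vₘ²/aₘ = (31/2)²/3 = 961/12
243/4 < 961/12 so t_c = 0
v_peak = √(243/4·3) = √(729/4) = 27/2
t_a = (27/2)/3 = 9/2; t_c = 0
T = 2·9/2 = 9

t_a=9/2 t_c=0 v_peak=27/2 T=9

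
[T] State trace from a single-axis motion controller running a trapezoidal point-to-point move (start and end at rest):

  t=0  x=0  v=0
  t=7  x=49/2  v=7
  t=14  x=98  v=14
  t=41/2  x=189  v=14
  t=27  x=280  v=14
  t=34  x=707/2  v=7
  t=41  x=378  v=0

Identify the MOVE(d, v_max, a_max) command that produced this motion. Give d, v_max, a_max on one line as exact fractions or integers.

final state: t=41, x=378, v=0 → d = 378
a_max = (7−0)/(7−0) = 1
max v = 14 over t∈[14,27] → v_max = 14
check: 14·(14+13) = 378 ✓

d=378 v_max=14 a_max=1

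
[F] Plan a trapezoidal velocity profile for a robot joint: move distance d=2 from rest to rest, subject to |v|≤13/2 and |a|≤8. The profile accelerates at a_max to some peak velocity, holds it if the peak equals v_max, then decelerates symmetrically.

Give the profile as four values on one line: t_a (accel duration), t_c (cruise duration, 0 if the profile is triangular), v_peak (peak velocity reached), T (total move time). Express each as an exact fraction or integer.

vₘ²/aₘ = (13/2)²/8 = 169/32
2 < 169/32 so t_c = 0
v_peak = √(2·8) = √16 = 4
t_a = 4/8 = 1/2; t_c = 0
T = 2·1/2 = 1

t_a=1/2 t_c=0 v_peak=4 T=1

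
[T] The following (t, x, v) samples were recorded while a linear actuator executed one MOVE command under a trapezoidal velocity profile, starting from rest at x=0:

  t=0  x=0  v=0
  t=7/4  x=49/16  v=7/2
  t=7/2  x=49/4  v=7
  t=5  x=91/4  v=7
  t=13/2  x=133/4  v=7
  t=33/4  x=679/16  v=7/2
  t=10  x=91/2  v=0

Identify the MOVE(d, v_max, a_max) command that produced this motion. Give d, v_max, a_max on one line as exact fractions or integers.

d=91/2 v_max=7 a_max=2

final state: t=10, x=91/2, v=0 → d = 91/2
a_max = (7/2−0)/(7/4−0) = 2
max v = 7 over t∈[7/2,13/2] → v_max = 7
check: 7·(7/2+3) = 91/2 ✓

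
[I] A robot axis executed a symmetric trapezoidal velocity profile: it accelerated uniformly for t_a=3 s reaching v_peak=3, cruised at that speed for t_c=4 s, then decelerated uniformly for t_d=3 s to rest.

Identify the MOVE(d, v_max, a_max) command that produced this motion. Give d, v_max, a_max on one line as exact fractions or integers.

a_max = 3/3 = 1
d_a = ½·3·3 = 9/2; d_c = 3·4 = 12
d = 2·9/2 + 12 = 21
t_c = 4 > 0 ⇒ limit active, v_max = 3

d=21 v_max=3 a_max=1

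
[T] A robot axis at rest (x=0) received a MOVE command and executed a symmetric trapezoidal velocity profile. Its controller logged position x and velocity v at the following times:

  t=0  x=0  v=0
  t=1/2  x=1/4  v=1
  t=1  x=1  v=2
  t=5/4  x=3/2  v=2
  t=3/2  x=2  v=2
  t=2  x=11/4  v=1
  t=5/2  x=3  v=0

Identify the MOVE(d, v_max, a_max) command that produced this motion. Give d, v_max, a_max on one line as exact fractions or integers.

d=3 v_max=2 a_max=2

final state: t=5/2, x=3, v=0 → d = 3
a_max = (1−0)/(1/2−0) = 2
max v = 2 over t∈[1,3/2] → v_max = 2
check: 2·(1+1/2) = 3 ✓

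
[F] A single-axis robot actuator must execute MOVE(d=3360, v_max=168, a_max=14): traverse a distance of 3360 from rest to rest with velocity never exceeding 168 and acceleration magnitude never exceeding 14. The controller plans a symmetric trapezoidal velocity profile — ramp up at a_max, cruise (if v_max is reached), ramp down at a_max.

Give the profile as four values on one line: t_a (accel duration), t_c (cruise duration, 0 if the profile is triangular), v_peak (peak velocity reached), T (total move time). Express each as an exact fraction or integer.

t_a=12 t_c=8 v_peak=168 T=32

v_max²/a_max = 168²/14 = 2016
3360 ≥ 2016 → trapezoidal
t_a = 168/14 = 12; v_peak = 168
d_cruise = 3360 − 2016 = 1344; t_c = 1344/168 = 8
T = 2·12 + 8 = 32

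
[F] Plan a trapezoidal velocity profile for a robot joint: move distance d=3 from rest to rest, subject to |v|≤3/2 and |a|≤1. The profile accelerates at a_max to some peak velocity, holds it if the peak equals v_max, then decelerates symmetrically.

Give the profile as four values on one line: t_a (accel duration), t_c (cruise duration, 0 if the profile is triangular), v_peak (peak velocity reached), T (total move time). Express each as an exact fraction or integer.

t_a=3/2 t_c=1/2 v_peak=3/2 T=7/2

v_max²/a_max = (3/2)²/1 = 9/4
3 ≥ 9/4 so v_max reached
t_a = (3/2)/1 = 3/2; v_peak = 3/2
d_cruise = 3 − 9/4 = 3/4; t_c = (3/4)/(3/2) = 1/2
T = 2·3/2 + 1/2 = 7/2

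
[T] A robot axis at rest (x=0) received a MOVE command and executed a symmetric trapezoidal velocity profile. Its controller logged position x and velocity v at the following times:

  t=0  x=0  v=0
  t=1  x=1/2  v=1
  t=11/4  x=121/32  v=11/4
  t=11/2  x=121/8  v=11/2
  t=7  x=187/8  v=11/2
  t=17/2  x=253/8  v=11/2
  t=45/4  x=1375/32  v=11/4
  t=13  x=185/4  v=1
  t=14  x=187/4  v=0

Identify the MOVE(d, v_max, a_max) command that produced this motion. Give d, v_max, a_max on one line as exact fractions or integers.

d=187/4 v_max=11/2 a_max=1

final state: t=14, x=187/4, v=0 → d = 187/4
a_max = (1−0)/(1−0) = 1
max v = 11/2 over t∈[11/2,17/2] → v_max = 11/2
check: 11/2·(11/2+3) = 187/4 ✓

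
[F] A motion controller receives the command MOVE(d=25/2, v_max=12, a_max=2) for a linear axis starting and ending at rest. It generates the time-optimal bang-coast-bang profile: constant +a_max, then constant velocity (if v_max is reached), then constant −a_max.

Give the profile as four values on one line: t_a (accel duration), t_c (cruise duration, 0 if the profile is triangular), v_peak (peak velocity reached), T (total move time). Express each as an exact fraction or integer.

t_a=5/2 t_c=0 v_peak=5 T=5

v_max²/a_max = 12²/2 = 72
25/2 < 72 ⇒ no cruise
v_peak = √(25/2·2) = √25 = 5
t_a = 5/2; t_c = 0
T = 2·5/2 = 5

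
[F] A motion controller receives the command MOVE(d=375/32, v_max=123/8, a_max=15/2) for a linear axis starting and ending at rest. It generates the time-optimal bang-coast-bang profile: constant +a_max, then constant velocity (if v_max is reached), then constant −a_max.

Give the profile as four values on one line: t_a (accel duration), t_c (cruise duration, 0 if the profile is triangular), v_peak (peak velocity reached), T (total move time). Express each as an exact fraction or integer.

t_a=5/4 t_c=0 v_peak=75/8 T=5/2

(v_max)²/a_max = (123/8)²/(15/2) = 5043/160
375/32 < 5043/160 ⇒ no cruise
v_peak = √(375/32·15/2) = √(5625/64) = 75/8
t_a = (75/8)/(15/2) = 5/4; t_c = 0
T = 2·5/4 = 5/2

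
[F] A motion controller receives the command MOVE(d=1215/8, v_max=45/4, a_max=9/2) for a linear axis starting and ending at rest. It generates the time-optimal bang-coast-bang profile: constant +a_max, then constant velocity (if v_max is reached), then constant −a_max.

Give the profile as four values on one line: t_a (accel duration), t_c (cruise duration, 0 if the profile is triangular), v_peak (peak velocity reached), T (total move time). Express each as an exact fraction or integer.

(v_max)²/a_max = (45/4)²/(9/2) = 225/8
1215/8 ≥ 225/8 → trapezoidal
t_a = (45/4)/(9/2) = 5/2; v_peak = 45/4
d_cruise = 1215/8 − 225/8 = 495/4; t_c = (495/4)/(45/4) = 11
T = 2·5/2 + 11 = 16

t_a=5/2 t_c=11 v_peak=45/4 T=16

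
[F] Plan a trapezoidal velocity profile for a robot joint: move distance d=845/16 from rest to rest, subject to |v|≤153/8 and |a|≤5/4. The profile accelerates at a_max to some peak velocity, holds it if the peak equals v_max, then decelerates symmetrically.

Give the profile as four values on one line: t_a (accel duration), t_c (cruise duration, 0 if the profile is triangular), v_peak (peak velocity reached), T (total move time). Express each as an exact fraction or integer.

(v_max)²/a_max = (153/8)²/(5/4) = 23409/80
845/16 < 23409/80 ⇒ no cruise
v_peak = √(845/16·5/4) = √(4225/64) = 65/8
t_a = (65/8)/(5/4) = 13/2; t_c = 0
T = 2·13/2 = 13

t_a=13/2 t_c=0 v_peak=65/8 T=13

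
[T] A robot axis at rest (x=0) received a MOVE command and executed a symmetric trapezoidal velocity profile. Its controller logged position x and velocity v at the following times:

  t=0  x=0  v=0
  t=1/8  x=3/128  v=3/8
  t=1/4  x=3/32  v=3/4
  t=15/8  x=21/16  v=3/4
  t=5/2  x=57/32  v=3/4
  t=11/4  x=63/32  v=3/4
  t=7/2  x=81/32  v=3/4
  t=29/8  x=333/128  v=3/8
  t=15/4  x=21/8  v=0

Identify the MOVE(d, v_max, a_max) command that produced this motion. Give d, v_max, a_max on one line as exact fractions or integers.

final state: t=15/4, x=21/8, v=0 → d = 21/8
a_max = (3/8−0)/(1/8−0) = 3
max v = 3/4 over t∈[1/4,7/2] → v_max = 3/4
check: 3/4·(1/4+13/4) = 21/8 ✓

d=21/8 v_max=3/4 a_max=3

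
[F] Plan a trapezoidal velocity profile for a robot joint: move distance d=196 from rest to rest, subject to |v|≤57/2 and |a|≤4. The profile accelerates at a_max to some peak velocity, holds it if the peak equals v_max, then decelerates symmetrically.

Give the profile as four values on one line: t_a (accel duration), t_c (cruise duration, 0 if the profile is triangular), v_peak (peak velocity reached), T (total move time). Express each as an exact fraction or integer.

(v_max)²/a_max = (57/2)²/4 = 3249/16
196 < 3249/16 so t_c = 0
v_peak = √(196·4) = √784 = 28
t_a = 28/4 = 7; t_c = 0
T = 2·7 = 14

t_a=7 t_c=0 v_peak=28 T=14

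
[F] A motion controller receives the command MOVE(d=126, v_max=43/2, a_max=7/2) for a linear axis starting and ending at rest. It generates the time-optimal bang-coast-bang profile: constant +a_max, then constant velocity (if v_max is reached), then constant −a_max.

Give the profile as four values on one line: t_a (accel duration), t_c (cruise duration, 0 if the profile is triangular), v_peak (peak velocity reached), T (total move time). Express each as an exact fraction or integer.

t_a=6 t_c=0 v_peak=21 T=12

v_max²/a_max = (43/2)²/(7/2) = 1849/14
126 < 1849/14 → triangular
v_peak = √(126·7/2) = √441 = 21
t_a = 21/(7/2) = 6; t_c = 0
T = 2·6 = 12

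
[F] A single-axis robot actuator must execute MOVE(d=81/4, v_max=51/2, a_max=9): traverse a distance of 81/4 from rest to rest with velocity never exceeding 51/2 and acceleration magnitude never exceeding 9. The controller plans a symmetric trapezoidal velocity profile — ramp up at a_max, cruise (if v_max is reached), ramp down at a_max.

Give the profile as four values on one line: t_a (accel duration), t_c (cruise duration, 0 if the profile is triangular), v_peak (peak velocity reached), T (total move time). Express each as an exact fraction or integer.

t_a=3/2 t_c=0 v_peak=27/2 T=3

vₘ²/aₘ = (51/2)²/9 = 289/4
81/4 < 289/4 ⇒ no cruise
v_peak = √(81/4·9) = √(729/4) = 27/2
t_a = (27/2)/9 = 3/2; t_c = 0
T = 2·3/2 = 3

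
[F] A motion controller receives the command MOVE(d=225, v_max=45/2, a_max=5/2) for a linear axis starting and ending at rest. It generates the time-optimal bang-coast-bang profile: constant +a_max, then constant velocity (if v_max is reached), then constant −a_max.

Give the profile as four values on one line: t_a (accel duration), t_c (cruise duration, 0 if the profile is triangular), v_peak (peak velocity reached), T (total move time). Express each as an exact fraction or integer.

(v_max)²/a_max = (45/2)²/(5/2) = 405/2
225 ≥ 405/2 → trapezoidal
t_a = (45/2)/(5/2) = 9; v_peak = 45/2
d_cruise = 225 − 405/2 = 45/2; t_c = (45/2)/(45/2) = 1
T = 2·9 + 1 = 19

t_a=9 t_c=1 v_peak=45/2 T=19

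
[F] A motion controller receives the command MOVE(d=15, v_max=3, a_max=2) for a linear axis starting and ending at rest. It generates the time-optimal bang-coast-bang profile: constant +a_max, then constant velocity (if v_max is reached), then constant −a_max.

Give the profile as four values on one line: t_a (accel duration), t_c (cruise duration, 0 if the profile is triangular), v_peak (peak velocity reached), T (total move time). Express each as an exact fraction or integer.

t_a=3/2 t_c=7/2 v_peak=3 T=13/2

v_max²/a_max = 3²/2 = 9/2
15 ≥ 9/2 ⇒ cruise phase
t_a = 3/2; v_peak = 3
d_cruise = 15 − 9/2 = 21/2; t_c = (21/2)/3 = 7/2
T = 2·3/2 + 7/2 = 13/2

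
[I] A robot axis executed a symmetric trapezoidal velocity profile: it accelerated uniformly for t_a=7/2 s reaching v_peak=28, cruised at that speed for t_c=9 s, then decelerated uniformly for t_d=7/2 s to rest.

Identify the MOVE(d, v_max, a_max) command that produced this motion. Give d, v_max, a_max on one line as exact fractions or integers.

a_max = 28/(7/2) = 8
d_a = ½·28·7/2 = 49; d_c = 28·9 = 252
d = 2·49 + 252 = 350
t_c = 9 > 0 ⇒ limit active, v_max = 28

d=350 v_max=28 a_max=8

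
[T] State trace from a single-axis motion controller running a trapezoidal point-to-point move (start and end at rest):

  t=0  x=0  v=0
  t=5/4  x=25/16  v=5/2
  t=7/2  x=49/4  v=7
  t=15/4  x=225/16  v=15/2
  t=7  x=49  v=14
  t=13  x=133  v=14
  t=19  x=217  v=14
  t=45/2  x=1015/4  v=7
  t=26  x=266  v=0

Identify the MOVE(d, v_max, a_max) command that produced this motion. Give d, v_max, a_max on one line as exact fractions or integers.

d=266 v_max=14 a_max=2

final state: t=26, x=266, v=0 → d = 266
a_max = (5/2−0)/(5/4−0) = 2
max v = 14 over t∈[7,19] → v_max = 14
check: 14·(7+12) = 266 ✓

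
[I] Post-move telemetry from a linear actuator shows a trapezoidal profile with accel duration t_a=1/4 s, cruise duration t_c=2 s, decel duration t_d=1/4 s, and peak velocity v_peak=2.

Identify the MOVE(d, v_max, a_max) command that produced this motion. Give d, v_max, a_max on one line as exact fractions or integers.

a_max = 2/(1/4) = 8
d_a = ½·2·1/4 = 1/4; d_c = 2·2 = 4
d = 2·1/4 + 4 = 9/2
t_c = 2 > 0 so v_max = 2

d=9/2 v_max=2 a_max=8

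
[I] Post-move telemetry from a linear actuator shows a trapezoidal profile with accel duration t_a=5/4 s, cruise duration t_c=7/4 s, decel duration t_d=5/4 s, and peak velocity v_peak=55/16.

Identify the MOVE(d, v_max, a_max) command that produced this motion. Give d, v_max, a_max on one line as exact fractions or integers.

a_max = (55/16)/(5/4) = 11/4
d_a = ½·55/16·5/4 = 275/128; d_c = 55/16·7/4 = 385/64
d = 2·275/128 + 385/64 = 165/16
t_c = 7/4 > 0 → v_max = v_peak = 55/16

d=165/16 v_max=55/16 a_max=11/4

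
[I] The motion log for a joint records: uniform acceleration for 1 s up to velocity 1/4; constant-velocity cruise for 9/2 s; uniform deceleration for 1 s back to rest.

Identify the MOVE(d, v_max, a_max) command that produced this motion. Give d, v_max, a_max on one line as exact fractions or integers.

a_max = (1/4)/1 = 1/4
d_a = ½·1/4·1 = 1/8; d_c = 1/4·9/2 = 9/8
d = 2·1/8 + 9/8 = 11/8
t_c = 9/2 > 0 → v_max = v_peak = 1/4

d=11/8 v_max=1/4 a_max=1/4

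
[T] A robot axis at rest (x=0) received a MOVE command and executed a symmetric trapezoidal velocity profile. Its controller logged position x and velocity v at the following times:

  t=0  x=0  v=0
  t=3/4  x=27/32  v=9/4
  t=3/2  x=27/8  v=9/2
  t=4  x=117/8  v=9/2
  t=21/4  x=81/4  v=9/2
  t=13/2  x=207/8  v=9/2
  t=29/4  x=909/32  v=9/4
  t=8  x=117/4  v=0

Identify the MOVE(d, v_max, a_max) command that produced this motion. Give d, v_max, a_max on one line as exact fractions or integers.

final state: t=8, x=117/4, v=0 → d = 117/4
a_max = (9/4−0)/(3/4−0) = 3
max v = 9/2 over t∈[3/2,13/2] → v_max = 9/2
check: 9/2·(3/2+5) = 117/4 ✓

d=117/4 v_max=9/2 a_max=3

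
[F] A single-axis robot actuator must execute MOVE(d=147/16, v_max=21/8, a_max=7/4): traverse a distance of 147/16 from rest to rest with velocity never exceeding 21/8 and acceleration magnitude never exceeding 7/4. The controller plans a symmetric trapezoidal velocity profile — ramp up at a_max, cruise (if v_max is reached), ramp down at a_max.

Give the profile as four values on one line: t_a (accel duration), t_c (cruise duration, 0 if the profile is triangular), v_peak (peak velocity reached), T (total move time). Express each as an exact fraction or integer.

t_a=3/2 t_c=2 v_peak=21/8 T=5

vₘ²/aₘ = (21/8)²/(7/4) = 63/16
147/16 ≥ 63/16 → trapezoidal
t_a = (21/8)/(7/4) = 3/2; v_peak = 21/8
d_cruise = 147/16 − 63/16 = 21/4; t_c = (21/4)/(21/8) = 2
T = 2·3/2 + 2 = 5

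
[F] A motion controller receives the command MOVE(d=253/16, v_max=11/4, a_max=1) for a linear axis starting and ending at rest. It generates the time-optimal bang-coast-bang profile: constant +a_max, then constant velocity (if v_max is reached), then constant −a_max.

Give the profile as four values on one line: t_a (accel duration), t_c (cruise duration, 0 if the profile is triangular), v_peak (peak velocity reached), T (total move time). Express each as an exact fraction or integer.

t_a=11/4 t_c=3 v_peak=11/4 T=17/2

(v_max)²/a_max = (11/4)²/1 = 121/16
253/16 ≥ 121/16 ⇒ cruise phase
t_a = (11/4)/1 = 11/4; v_peak = 11/4
d_cruise = 253/16 − 121/16 = 33/4; t_c = (33/4)/(11/4) = 3
T = 2·11/4 + 3 = 17/2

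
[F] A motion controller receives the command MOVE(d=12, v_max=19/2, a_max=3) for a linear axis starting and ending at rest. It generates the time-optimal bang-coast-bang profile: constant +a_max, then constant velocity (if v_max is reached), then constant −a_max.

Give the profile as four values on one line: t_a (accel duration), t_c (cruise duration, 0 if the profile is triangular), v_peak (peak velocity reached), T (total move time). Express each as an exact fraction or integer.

t_a=2 t_c=0 v_peak=6 T=4

vₘ²/aₘ = (19/2)²/3 = 361/12
12 < 361/12 ⇒ no cruise
v_peak = √(12·3) = √36 = 6
t_a = 6/3 = 2; t_c = 0
T = 2·2 = 4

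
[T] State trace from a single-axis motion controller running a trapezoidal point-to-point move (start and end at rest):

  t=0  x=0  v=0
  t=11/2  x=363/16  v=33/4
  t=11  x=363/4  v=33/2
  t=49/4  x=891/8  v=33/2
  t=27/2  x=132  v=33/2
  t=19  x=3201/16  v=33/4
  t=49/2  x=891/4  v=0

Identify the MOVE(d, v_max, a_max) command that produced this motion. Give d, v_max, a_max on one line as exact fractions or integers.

d=891/4 v_max=33/2 a_max=3/2

final state: t=49/2, x=891/4, v=0 → d = 891/4
a_max = (33/4−0)/(11/2−0) = 3/2
max v = 33/2 over t∈[11,27/2] → v_max = 33/2
check: 33/2·(11+5/2) = 891/4 ✓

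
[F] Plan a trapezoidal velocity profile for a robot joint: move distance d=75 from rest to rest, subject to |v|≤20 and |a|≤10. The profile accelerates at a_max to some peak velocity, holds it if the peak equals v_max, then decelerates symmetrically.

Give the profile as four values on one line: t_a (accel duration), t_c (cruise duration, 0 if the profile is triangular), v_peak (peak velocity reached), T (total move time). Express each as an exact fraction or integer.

t_a=2 t_c=7/4 v_peak=20 T=23/4

vₘ²/aₘ = 20²/10 = 40
75 ≥ 40 so v_max reached
t_a = 20/10 = 2; v_peak = 20
d_cruise = 75 − 40 = 35; t_c = 35/20 = 7/4
T = 2·2 + 7/4 = 23/4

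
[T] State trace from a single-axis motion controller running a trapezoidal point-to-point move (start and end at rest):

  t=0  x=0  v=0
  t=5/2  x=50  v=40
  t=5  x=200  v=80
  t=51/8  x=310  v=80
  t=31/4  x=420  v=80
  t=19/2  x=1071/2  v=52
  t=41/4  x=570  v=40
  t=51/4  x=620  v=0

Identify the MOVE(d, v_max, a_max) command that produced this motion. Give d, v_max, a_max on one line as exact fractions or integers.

d=620 v_max=80 a_max=16

final state: t=51/4, x=620, v=0 → d = 620
a_max = (40−0)/(5/2−0) = 16
max v = 80 over t∈[5,31/4] → v_max = 80
check: 80·(5+11/4) = 620 ✓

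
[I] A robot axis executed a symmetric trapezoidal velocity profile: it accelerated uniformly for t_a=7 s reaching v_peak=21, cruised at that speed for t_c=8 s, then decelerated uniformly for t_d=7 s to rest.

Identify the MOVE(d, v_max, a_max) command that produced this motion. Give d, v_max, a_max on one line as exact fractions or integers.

a_max = 21/7 = 3
d_a = ½·21·7 = 147/2; d_c = 21·8 = 168
d = 2·147/2 + 168 = 315
t_c = 8 > 0 so v_max = 21

d=315 v_max=21 a_max=3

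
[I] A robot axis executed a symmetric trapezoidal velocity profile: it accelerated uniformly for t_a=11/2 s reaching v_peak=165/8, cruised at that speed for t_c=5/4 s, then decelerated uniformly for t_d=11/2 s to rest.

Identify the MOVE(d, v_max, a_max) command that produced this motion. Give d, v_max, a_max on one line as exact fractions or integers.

a_max = (165/8)/(11/2) = 15/4
d_a = ½·165/8·11/2 = 1815/32; d_c = 165/8·5/4 = 825/32
d = 2·1815/32 + 825/32 = 4455/32
t_c = 5/4 > 0 so v_max = 165/8

d=4455/32 v_max=165/8 a_max=15/4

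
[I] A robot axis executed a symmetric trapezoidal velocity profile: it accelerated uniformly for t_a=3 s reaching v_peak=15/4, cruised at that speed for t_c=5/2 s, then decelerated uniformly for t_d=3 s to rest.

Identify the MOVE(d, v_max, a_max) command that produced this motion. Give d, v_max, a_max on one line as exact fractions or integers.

d=165/8 v_max=15/4 a_max=5/4

a_max = (15/4)/3 = 5/4
d_a = ½·15/4·3 = 45/8; d_c = 15/4·5/2 = 75/8
d = 2·45/8 + 75/8 = 165/8
t_c = 5/2 > 0 ⇒ limit active, v_max = 15/4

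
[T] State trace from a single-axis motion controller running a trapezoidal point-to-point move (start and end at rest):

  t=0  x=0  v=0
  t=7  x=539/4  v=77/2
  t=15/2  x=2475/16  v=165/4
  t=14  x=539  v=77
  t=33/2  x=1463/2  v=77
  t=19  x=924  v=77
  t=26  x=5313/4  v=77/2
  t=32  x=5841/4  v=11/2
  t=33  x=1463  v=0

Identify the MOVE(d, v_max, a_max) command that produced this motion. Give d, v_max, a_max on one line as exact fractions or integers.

final state: t=33, x=1463, v=0 → d = 1463
a_max = (77/2−0)/(7−0) = 11/2
max v = 77 over t∈[14,19] → v_max = 77
check: 77·(14+5) = 1463 ✓

d=1463 v_max=77 a_max=11/2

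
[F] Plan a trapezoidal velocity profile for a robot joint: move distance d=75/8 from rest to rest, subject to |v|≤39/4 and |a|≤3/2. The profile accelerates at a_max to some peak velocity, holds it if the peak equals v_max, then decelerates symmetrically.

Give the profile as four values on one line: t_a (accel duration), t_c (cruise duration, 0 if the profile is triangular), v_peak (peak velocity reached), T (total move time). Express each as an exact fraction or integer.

(v_max)²/a_max = (39/4)²/(3/2) = 507/8
75/8 < 507/8 ⇒ no cruise
v_peak = √(75/8·3/2) = √(225/16) = 15/4
t_a = (15/4)/(3/2) = 5/2; t_c = 0
T = 2·5/2 = 5

t_a=5/2 t_c=0 v_peak=15/4 T=5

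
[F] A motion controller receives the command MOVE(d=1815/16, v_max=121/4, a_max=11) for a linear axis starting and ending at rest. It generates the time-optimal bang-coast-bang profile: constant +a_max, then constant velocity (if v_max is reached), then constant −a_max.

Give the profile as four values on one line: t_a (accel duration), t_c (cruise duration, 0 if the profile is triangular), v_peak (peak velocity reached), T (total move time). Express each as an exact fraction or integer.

t_a=11/4 t_c=1 v_peak=121/4 T=13/2

v_max²/a_max = (121/4)²/11 = 1331/16
1815/16 ≥ 1331/16 so v_max reached
t_a = (121/4)/11 = 11/4; v_peak = 121/4
d_cruise = 1815/16 − 1331/16 = 121/4; t_c = (121/4)/(121/4) = 1
T = 2·11/4 + 1 = 13/2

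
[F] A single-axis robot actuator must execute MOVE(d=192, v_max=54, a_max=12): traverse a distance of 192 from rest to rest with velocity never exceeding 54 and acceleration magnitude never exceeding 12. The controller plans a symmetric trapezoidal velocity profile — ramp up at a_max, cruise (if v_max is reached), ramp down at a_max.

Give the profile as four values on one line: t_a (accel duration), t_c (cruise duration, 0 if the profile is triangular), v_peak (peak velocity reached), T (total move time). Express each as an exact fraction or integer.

vₘ²/aₘ = 54²/12 = 243
192 < 243 → triangular
v_peak = √(192·12) = √2304 = 48
t_a = 48/12 = 4; t_c = 0
T = 2·4 = 8

t_a=4 t_c=0 v_peak=48 T=8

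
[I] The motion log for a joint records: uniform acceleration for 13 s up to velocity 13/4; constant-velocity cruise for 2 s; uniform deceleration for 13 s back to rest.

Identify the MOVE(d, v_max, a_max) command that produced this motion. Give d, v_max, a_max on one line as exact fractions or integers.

d=195/4 v_max=13/4 a_max=1/4

a_max = (13/4)/13 = 1/4
d_a = ½·13/4·13 = 169/8; d_c = 13/4·2 = 13/2
d = 2·169/8 + 13/2 = 195/4
t_c = 2 > 0 → v_max = v_peak = 13/4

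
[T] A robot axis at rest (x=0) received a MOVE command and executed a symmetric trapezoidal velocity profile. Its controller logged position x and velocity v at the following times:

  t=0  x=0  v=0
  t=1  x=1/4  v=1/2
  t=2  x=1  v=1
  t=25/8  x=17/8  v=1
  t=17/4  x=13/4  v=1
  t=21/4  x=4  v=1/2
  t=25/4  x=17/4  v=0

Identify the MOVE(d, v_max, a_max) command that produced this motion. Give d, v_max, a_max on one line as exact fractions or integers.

final state: t=25/4, x=17/4, v=0 → d = 17/4
a_max = (1/2−0)/(1−0) = 1/2
max v = 1 over t∈[2,17/4] → v_max = 1
check: 1·(2+9/4) = 17/4 ✓

d=17/4 v_max=1 a_max=1/2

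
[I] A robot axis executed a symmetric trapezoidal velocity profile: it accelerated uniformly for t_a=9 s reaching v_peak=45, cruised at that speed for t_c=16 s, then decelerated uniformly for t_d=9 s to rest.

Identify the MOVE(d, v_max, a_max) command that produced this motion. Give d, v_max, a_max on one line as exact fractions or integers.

a_max = 45/9 = 5
d_a = ½·45·9 = 405/2; d_c = 45·16 = 720
d = 2·405/2 + 720 = 1125
t_c = 16 > 0 ⇒ limit active, v_max = 45

d=1125 v_max=45 a_max=5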